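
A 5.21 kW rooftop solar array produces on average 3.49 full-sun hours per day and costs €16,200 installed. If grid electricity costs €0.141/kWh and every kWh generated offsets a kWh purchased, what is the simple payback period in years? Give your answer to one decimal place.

Daily generation = 5.21 kW × 3.49 h = 18.18 kWh
Annual generation = 18.18 × 365 = 6636.8 kWh
Annual savings = 6636.8 × €0.141 = €935.78
Payback = €16,200 / €935.78 = 17.3 years

17.3 years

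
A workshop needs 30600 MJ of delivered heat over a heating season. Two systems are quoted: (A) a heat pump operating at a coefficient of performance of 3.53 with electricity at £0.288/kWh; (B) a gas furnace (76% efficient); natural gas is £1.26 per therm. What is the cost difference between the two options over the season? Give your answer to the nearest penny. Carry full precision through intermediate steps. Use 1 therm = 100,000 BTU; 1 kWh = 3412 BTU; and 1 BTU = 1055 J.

£212.68

Heat load = 30600 MJ = 30,600,000,000 J / 1055 = 29,004,739 BTU
Gas: input = 29,004,739 / 0.76 = 38,164,131 BTU = 381.6 therm → 381.6 × £1.26 = £480.87
Heat pump: 29,004,739 BTU / 3412 = 8,501 kWh heat; / 3.53 = 2,408 kWh in → × £0.288 = £693.55
Difference = |£480.87 − £693.55| = £212.68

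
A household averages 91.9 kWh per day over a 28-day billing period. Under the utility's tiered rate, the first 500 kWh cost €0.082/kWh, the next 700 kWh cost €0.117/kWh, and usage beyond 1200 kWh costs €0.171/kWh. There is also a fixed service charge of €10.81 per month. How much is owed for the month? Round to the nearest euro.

€369

Usage = 91.9 kWh/day × 28 days = 2573.2 kWh
First 500 kWh × €0.082 = €41.00
Next 700 kWh × €0.117 = €81.90
Remaining 1373.2 kWh × €0.171 = €234.82
Energy charge = €357.72; + service €10.81 = €368.53 ≈ €369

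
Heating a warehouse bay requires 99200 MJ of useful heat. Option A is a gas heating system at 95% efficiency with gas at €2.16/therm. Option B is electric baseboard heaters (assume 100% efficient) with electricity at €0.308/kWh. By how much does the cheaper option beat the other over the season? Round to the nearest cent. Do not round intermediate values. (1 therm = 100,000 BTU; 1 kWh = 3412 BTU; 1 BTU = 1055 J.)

€6350.00

Heat load = 99200 MJ = 99,200,000,000 J / 1055 = 94,028,436 BTU
Gas: input = 94,028,436 / 0.95 = 98,977,301 BTU = 989.8 therm → 989.8 × €2.16 = €2,137.91
Electric: 94,028,436 BTU / 3412 = 27,560 kWh → × €0.308 = €8,487.91
Difference = |€2,137.91 − €8,487.91| = €6,350.00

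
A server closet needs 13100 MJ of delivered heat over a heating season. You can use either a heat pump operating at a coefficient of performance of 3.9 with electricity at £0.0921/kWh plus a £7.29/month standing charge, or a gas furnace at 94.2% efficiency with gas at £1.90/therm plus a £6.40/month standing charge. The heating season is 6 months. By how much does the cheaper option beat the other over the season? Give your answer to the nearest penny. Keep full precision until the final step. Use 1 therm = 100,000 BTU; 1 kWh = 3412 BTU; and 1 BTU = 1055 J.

Heat load = 13100 MJ = 13,100,000,000 J / 1055 = 12,417,062 BTU
Gas: input = 12,417,062 / 0.942 = 13,181,594 BTU = 131.8 therm → 131.8 × £1.90 = £250.45; + 6 × £6.40 standing = £288.85
Heat pump: 12,417,062 BTU / 3412 = 3,639 kWh heat; / 3.9 = 933.1 kWh in → × £0.0921 = £85.94; + 6 × £7.29 standing = £129.68
Difference = |£288.85 − £129.68| = £159.17

£159.17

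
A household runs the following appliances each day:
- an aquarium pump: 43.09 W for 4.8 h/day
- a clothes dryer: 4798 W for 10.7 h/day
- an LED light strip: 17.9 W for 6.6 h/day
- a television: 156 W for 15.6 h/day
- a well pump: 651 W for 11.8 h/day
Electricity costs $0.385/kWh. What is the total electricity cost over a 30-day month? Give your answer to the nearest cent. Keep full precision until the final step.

$713.55

aquarium pump: 43.09 W × 4.8 h × 30 d = 6,205 Wh = 6.205 kWh
clothes dryer: 4798 W × 10.7 h × 30 d = 1,540,158 Wh = 1,540 kWh
LED light strip: 17.9 W × 6.6 h × 30 d = 3,544 Wh = 3.544 kWh
television: 156 W × 15.6 h × 30 d = 73,008 Wh = 73.01 kWh
well pump: 651 W × 11.8 h × 30 d = 230,454 Wh = 230.5 kWh
Total energy = 6.205 + 1,540 + 3.544 + 73.01 + 230.5 = 1,853 kWh
Cost = 1,853 kWh × $0.385 = $713.55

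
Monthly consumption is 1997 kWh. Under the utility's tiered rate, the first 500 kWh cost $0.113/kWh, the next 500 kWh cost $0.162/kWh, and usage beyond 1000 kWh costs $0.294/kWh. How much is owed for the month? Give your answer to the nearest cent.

$430.62

First 500 kWh × $0.113 = $56.50
Next 500 kWh × $0.162 = $81.00
Remaining 997 kWh × $0.294 = $293.12
Total = $430.62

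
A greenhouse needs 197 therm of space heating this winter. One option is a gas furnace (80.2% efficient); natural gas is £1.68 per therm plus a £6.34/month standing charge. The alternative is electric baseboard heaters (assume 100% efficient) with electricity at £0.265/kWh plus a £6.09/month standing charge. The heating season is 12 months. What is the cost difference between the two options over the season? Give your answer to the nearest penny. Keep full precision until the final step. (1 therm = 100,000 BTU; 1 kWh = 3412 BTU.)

£1114.37

Heat load = 197 therm × 100,000 = 19,700,000 BTU
Gas: input = 19,700,000 / 0.802 = 24,563,591 BTU = 245.6 therm → 245.6 × £1.68 = £412.67; + 12 × £6.34 standing = £488.75
Electric: 19,700,000 BTU / 3412 = 5,774 kWh → × £0.265 = £1,530.04; + 12 × £6.09 standing = £1,603.12
Difference = |£488.75 − £1,603.12| = £1,114.37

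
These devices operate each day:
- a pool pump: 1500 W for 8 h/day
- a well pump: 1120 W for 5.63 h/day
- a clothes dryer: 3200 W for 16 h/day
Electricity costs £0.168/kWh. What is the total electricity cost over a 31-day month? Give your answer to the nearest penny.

£361.99

pool pump: 1500 W × 8 h × 31 d = 372,000 Wh = 372 kWh
well pump: 1120 W × 5.63 h × 31 d = 195,474 Wh = 195.5 kWh
clothes dryer: 3200 W × 16 h × 31 d = 1,587,200 Wh = 1,587 kWh
Total energy = 372 + 195.5 + 1,587 = 2,155 kWh
Cost = 2,155 kWh × £0.168 = £361.99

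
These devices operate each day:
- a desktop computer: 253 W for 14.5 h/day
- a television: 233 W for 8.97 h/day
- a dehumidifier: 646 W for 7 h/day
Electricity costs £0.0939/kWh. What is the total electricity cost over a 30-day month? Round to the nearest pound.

£29

desktop computer: 253 W × 14.5 h × 30 d = 110,055 Wh = 110.1 kWh
television: 233 W × 8.97 h × 30 d = 62,700 Wh = 62.7 kWh
dehumidifier: 646 W × 7 h × 30 d = 135,660 Wh = 135.7 kWh
Total energy = 110.1 + 62.7 + 135.7 = 308.4 kWh
Cost = 308.4 kWh × £0.0939 = £28.96 ≈ £29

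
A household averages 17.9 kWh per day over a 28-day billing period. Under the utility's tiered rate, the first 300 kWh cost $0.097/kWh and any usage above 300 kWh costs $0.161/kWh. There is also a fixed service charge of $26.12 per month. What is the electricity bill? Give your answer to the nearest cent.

Usage = 17.9 kWh/day × 28 days = 501.2 kWh
First 300 kWh × $0.097 = $29.10
Remaining 201.2 kWh × $0.161 = $32.39
Energy charge = $61.49; + service $26.12 = $87.61

$87.61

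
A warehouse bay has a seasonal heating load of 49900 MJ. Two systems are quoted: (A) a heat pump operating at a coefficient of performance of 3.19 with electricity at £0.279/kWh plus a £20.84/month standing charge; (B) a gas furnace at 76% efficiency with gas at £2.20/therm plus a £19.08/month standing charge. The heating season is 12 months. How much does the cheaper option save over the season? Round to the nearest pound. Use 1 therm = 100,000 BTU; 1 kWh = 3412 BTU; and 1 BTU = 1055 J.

£136

Heat load = 49900 MJ = 49,900,000,000 J / 1055 = 47,298,578 BTU
Gas: input = 47,298,578 / 0.76 = 62,234,971 BTU = 622.3 therm → 622.3 × £2.20 = £1,369.17; + 12 × £19.08 standing = £1,598.13
Heat pump: 47,298,578 BTU / 3412 = 13,860 kWh heat; / 3.19 = 4,346 kWh in → × £0.279 = £1,212.42; + 12 × £20.84 standing = £1,462.50
Difference = |£1,598.13 − £1,462.50| = £135.63 ≈ £136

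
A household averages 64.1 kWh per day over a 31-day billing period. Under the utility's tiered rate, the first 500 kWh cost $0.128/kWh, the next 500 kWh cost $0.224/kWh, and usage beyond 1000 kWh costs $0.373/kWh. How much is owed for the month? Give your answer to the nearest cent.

Usage = 64.1 kWh/day × 31 days = 1987.1 kWh
First 500 kWh × $0.128 = $64.00
Next 500 kWh × $0.224 = $112.00
Remaining 987.1 kWh × $0.373 = $368.19
Total = $544.19

$544.19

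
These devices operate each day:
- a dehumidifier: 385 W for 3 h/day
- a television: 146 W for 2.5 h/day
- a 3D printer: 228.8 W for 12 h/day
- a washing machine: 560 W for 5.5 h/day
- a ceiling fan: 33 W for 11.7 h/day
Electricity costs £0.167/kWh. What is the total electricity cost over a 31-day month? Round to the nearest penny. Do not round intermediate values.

dehumidifier: 385 W × 3 h × 31 d = 35,805 Wh = 35.8 kWh
television: 146 W × 2.5 h × 31 d = 11,315 Wh = 11.31 kWh
3D printer: 228.8 W × 12 h × 31 d = 85,114 Wh = 85.11 kWh
washing machine: 560 W × 5.5 h × 31 d = 95,480 Wh = 95.48 kWh
ceiling fan: 33 W × 11.7 h × 31 d = 11,969 Wh = 11.97 kWh
Total energy = 35.8 + 11.31 + 85.11 + 95.48 + 11.97 = 239.7 kWh
Cost = 239.7 kWh × £0.167 = £40.03

£40.03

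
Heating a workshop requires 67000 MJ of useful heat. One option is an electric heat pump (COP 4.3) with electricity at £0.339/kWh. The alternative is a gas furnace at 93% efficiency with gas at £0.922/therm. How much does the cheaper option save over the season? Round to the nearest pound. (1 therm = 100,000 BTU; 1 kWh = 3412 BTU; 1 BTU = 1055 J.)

Heat load = 67000 MJ = 67,000,000,000 J / 1055 = 63,507,109 BTU
Gas: input = 63,507,109 / 0.93 = 68,287,214 BTU = 682.9 therm → 682.9 × £0.922 = £629.61
Heat pump: 63,507,109 BTU / 3412 = 18,610 kWh heat; / 4.3 = 4,329 kWh in → × £0.339 = £1,467.39
Difference = |£629.61 − £1,467.39| = £837.78 ≈ £838

£838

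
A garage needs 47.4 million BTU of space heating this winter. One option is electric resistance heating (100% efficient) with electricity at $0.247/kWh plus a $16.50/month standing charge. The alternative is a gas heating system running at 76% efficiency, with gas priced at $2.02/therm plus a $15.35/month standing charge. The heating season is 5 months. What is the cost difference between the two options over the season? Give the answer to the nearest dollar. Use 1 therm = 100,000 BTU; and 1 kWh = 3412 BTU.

$2177

Heat load = 47.4 × 10⁶ BTU = 47,400,000 BTU
Gas: input = 47,400,000 / 0.76 = 62,368,421 BTU = 623.7 therm → 623.7 × $2.02 = $1,259.84; + 5 × $15.35 standing = $1,336.59
Electric: 47,400,000 BTU / 3412 = 13,890 kWh → × $0.247 = $3,431.36; + 5 × $16.50 standing = $3,513.86
Difference = |$1,336.59 − $3,513.86| = $2,177.27 ≈ $2177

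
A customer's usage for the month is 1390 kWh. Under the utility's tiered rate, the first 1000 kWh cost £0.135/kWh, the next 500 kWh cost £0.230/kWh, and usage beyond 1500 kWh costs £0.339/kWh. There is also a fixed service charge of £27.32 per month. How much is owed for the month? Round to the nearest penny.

First 1000 kWh × £0.135 = £135.00
Next 390 kWh × £0.230 = £89.70
Remaining tier: 0 kWh (not reached)
Energy charge = £224.70; + service £27.32 = £252.02

£252.02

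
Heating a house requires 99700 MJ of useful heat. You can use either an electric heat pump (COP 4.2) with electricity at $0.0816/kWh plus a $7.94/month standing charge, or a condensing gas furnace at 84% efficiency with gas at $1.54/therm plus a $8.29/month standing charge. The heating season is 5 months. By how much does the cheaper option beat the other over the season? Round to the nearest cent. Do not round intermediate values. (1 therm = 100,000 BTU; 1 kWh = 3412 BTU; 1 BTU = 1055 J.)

Heat load = 99700 MJ = 99,700,000,000 J / 1055 = 94,502,370 BTU
Gas: input = 94,502,370 / 0.84 = 112,502,821 BTU = 1,125 therm → 1,125 × $1.54 = $1,732.54; + 5 × $8.29 standing = $1,773.99
Heat pump: 94,502,370 BTU / 3412 = 27,700 kWh heat; / 4.2 = 6,595 kWh in → × $0.0816 = $538.11; + 5 × $7.94 standing = $577.81
Difference = |$1,773.99 − $577.81| = $1,196.18

$1196.18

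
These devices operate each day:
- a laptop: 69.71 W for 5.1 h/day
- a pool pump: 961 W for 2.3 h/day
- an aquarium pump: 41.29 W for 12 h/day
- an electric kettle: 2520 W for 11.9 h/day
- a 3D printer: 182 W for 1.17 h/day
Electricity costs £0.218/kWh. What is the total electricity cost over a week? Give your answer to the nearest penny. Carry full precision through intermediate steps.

laptop: 69.71 W × 5.1 h × 7 d = 2,489 Wh = 2.489 kWh
pool pump: 961 W × 2.3 h × 7 d = 15,472 Wh = 15.47 kWh
aquarium pump: 41.29 W × 12 h × 7 d = 3,468 Wh = 3.468 kWh
electric kettle: 2520 W × 11.9 h × 7 d = 209,916 Wh = 209.9 kWh
3D printer: 182 W × 1.17 h × 7 d = 1,491 Wh = 1.491 kWh
Total energy = 2.489 + 15.47 + 3.468 + 209.9 + 1.491 = 232.8 kWh
Cost = 232.8 kWh × £0.218 = £50.76

£50.76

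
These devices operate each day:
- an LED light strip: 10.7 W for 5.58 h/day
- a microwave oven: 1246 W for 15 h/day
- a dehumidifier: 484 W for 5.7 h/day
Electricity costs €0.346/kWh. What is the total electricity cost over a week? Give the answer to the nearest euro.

LED light strip: 10.7 W × 5.58 h × 7 d = 418 Wh = 0.4179 kWh
microwave oven: 1246 W × 15 h × 7 d = 130,830 Wh = 130.8 kWh
dehumidifier: 484 W × 5.7 h × 7 d = 19,312 Wh = 19.31 kWh
Total energy = 0.4179 + 130.8 + 19.31 = 150.6 kWh
Cost = 150.6 kWh × €0.346 = €52.09 ≈ €52

€52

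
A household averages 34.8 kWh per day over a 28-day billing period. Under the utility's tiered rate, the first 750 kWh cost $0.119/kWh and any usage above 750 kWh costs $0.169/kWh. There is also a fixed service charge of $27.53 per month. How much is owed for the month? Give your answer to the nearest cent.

$154.70

Usage = 34.8 kWh/day × 28 days = 974.4 kWh
First 750 kWh × $0.119 = $89.25
Remaining 224.4 kWh × $0.169 = $37.92
Energy charge = $127.17; + service $27.53 = $154.70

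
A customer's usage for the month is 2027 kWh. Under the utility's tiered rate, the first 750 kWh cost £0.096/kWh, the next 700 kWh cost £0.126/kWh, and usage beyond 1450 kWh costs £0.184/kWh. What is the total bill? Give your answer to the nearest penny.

£266.37

First 750 kWh × £0.096 = £72.00
Next 700 kWh × £0.126 = £88.20
Remaining 577 kWh × £0.184 = £106.17
Total = £266.37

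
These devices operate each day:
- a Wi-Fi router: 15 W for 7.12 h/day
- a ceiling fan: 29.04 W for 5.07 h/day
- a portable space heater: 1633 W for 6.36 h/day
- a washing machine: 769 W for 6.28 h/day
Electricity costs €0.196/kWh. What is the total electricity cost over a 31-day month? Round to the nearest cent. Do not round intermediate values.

Wi-Fi router: 15 W × 7.12 h × 31 d = 3,311 Wh = 3.311 kWh
ceiling fan: 29.04 W × 5.07 h × 31 d = 4,564 Wh = 4.564 kWh
portable space heater: 1633 W × 6.36 h × 31 d = 321,962 Wh = 322 kWh
washing machine: 769 W × 6.28 h × 31 d = 149,709 Wh = 149.7 kWh
Total energy = 3.311 + 4.564 + 322 + 149.7 = 479.5 kWh
Cost = 479.5 kWh × €0.196 = €93.99

€93.99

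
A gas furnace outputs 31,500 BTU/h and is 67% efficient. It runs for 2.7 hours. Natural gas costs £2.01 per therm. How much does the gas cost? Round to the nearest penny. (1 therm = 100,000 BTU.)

£2.55

Heat delivered = 31,500 BTU/h × 2.7 h = 85,050 BTU
Gas input = 85,050 / 0.67 = 126,940 BTU
= 126,940 / 100,000 = 1.269 therm
Cost = 1.269 × £2.01/therm = £2.55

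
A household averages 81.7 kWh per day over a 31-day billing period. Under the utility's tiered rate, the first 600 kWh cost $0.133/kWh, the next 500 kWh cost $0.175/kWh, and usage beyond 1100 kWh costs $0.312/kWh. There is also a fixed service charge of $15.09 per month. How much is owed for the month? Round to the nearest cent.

Usage = 81.7 kWh/day × 31 days = 2532.7 kWh
First 600 kWh × $0.133 = $79.80
Next 500 kWh × $0.175 = $87.50
Remaining 1432.7 kWh × $0.312 = $447.00
Energy charge = $614.30; + service $15.09 = $629.39

$629.39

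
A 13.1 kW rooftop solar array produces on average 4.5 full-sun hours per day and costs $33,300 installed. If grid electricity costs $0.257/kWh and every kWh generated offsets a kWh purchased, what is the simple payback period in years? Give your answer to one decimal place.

6.0 years

Daily generation = 13.1 kW × 4.5 h = 58.95 kWh
Annual generation = 58.95 × 365 = 21517 kWh
Annual savings = 21517 × $0.257 = $5,529.80
Payback = $33,300 / $5,529.80 = 6.02 years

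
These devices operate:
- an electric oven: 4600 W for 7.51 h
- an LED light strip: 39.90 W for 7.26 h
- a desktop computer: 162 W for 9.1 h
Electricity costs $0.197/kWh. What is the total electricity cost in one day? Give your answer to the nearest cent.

$7.15

electric oven: 4600 W × 7.51 h = 34,546 Wh = 34.55 kWh
LED light strip: 39.90 W × 7.26 h = 290 Wh = 0.2897 kWh
desktop computer: 162 W × 9.1 h = 1,474 Wh = 1.474 kWh
Total energy = 34.55 + 0.2897 + 1.474 = 36.31 kWh
Cost = 36.31 kWh × $0.197 = $7.15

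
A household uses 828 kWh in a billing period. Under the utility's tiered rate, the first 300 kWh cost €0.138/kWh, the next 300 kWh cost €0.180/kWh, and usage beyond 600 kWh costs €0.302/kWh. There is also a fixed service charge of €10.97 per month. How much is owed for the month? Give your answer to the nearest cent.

€175.23

First 300 kWh × €0.138 = €41.40
Next 300 kWh × €0.180 = €54.00
Remaining 228 kWh × €0.302 = €68.86
Energy charge = €164.26; + service €10.97 = €175.23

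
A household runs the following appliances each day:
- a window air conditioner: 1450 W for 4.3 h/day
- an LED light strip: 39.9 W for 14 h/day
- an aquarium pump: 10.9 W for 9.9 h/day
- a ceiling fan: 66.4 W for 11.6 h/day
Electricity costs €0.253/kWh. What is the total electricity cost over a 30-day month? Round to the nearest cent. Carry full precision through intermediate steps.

€58.23

window air conditioner: 1450 W × 4.3 h × 30 d = 187,050 Wh = 187.1 kWh
LED light strip: 39.9 W × 14 h × 30 d = 16,758 Wh = 16.76 kWh
aquarium pump: 10.9 W × 9.9 h × 30 d = 3,237 Wh = 3.237 kWh
ceiling fan: 66.4 W × 11.6 h × 30 d = 23,107 Wh = 23.11 kWh
Total energy = 187.1 + 16.76 + 3.237 + 23.11 = 230.2 kWh
Cost = 230.2 kWh × €0.253 = €58.23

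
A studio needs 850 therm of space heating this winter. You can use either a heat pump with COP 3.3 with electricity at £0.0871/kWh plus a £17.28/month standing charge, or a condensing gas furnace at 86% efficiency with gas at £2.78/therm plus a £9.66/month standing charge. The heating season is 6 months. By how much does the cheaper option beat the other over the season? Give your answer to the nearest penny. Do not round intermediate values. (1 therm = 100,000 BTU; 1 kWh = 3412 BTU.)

Heat load = 850 therm × 100,000 = 85,000,000 BTU
Gas: input = 85,000,000 / 0.86 = 98,837,209 BTU = 988.4 therm → 988.4 × £2.78 = £2,747.67; + 6 × £9.66 standing = £2,805.63
Heat pump: 85,000,000 BTU / 3412 = 24,910 kWh heat; / 3.3 = 7,549 kWh in → × £0.0871 = £657.53; + 6 × £17.28 standing = £761.21
Difference = |£2,805.63 − £761.21| = £2,044.43

£2044.43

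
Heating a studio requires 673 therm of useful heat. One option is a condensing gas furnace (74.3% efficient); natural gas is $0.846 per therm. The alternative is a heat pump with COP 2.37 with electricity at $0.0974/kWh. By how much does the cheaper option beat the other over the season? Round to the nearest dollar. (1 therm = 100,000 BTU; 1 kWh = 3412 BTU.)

Heat load = 673 therm × 100,000 = 67,300,000 BTU
Gas: input = 67,300,000 / 0.743 = 90,578,735 BTU = 905.8 therm → 905.8 × $0.846 = $766.30
Heat pump: 67,300,000 BTU / 3412 = 19,720 kWh heat; / 2.37 = 8,323 kWh in → × $0.0974 = $810.62
Difference = |$766.30 − $810.62| = $44.32 ≈ $44

$44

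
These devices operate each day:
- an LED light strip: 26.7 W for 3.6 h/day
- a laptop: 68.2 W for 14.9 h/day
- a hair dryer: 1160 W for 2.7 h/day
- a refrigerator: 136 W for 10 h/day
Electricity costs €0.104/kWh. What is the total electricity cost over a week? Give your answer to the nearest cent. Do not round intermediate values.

€4.08

LED light strip: 26.7 W × 3.6 h × 7 d = 673 Wh = 0.6728 kWh
laptop: 68.2 W × 14.9 h × 7 d = 7,113 Wh = 7.113 kWh
hair dryer: 1160 W × 2.7 h × 7 d = 21,924 Wh = 21.92 kWh
refrigerator: 136 W × 10 h × 7 d = 9,520 Wh = 9.52 kWh
Total energy = 0.6728 + 7.113 + 21.92 + 9.52 = 39.23 kWh
Cost = 39.23 kWh × €0.104 = €4.08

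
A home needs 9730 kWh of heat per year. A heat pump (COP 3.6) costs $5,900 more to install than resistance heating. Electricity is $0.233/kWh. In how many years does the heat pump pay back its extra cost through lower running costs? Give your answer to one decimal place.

3.6 years

Resistance: 9730 kWh × $0.233 = $2,267.09/yr
Heat pump: 9730 / 3.6 = 2703 kWh in → × $0.233 = $629.75/yr
Annual savings = $1,637.34
Payback = $5,900 / $1,637.34 = 3.6 years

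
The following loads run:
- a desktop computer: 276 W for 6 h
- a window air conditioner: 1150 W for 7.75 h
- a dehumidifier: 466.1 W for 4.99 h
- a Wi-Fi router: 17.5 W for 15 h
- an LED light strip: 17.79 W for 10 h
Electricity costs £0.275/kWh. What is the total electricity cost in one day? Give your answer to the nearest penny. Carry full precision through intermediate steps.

£3.67

desktop computer: 276 W × 6 h = 1,656 Wh = 1.656 kWh
window air conditioner: 1150 W × 7.75 h = 8,912 Wh = 8.912 kWh
dehumidifier: 466.1 W × 4.99 h = 2,326 Wh = 2.326 kWh
Wi-Fi router: 17.5 W × 15 h = 262 Wh = 0.2625 kWh
LED light strip: 17.79 W × 10 h = 178 Wh = 0.1779 kWh
Total energy = 1.656 + 8.912 + 2.326 + 0.2625 + 0.1779 = 13.33 kWh
Cost = 13.33 kWh × £0.275 = £3.67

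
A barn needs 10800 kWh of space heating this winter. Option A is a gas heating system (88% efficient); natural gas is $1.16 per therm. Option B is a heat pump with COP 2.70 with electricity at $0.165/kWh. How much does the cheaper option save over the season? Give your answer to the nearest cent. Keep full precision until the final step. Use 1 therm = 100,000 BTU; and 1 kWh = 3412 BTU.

$174.26

Heat load = 10800 kWh × 3412 = 36,849,600 BTU
Gas: input = 36,849,600 / 0.88 = 41,874,545 BTU = 418.7 therm → 418.7 × $1.16 = $485.74
Heat pump: 36,849,600 BTU / 3412 = 10,800 kWh heat; / 2.70 = 4,000 kWh in → × $0.165 = $660.00
Difference = |$485.74 − $660.00| = $174.26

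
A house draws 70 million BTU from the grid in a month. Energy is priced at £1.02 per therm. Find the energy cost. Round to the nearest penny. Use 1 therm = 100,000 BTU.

70 million BTU × (10 therm/million BTU) = 700 therm
Cost = 700 therm × £1.02/therm = £714.00

£714.00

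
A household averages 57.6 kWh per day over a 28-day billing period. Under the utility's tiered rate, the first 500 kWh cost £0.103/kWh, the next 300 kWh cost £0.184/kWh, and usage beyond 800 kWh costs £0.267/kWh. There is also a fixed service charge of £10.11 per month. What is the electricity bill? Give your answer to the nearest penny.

Usage = 57.6 kWh/day × 28 days = 1612.8 kWh
First 500 kWh × £0.103 = £51.50
Next 300 kWh × £0.184 = £55.20
Remaining 812.8 kWh × £0.267 = £217.02
Energy charge = £323.72; + service £10.11 = £333.83

£333.83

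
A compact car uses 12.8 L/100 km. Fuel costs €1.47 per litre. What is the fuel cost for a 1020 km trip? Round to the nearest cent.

€191.92

Fuel = 12.8 L/100 km × 1020 km / 100 = 130.6 L
Cost = 130.6 L × €1.47/L = €191.92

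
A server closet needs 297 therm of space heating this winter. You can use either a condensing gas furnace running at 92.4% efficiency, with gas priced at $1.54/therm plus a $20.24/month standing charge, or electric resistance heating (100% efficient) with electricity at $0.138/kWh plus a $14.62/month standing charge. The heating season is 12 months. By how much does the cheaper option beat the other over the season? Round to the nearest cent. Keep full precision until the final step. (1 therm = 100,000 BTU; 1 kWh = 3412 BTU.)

Heat load = 297 therm × 100,000 = 29,700,000 BTU
Gas: input = 29,700,000 / 0.924 = 32,142,857 BTU = 321.4 therm → 321.4 × $1.54 = $495.00; + 12 × $20.24 standing = $737.88
Electric: 29,700,000 BTU / 3412 = 8,705 kWh → × $0.138 = $1,201.23; + 12 × $14.62 standing = $1,376.67
Difference = |$737.88 − $1,376.67| = $638.79

$638.79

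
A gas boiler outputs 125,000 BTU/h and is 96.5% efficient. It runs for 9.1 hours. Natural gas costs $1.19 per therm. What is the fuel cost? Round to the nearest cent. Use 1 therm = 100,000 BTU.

$14.03

Heat delivered = 125,000 BTU/h × 9.1 h = 1,137,500 BTU
Gas input = 1,137,500 / 0.965 = 1,178,756 BTU
= 1,178,756 / 100,000 = 11.79 therm
Cost = 11.79 × $1.19/therm = $14.03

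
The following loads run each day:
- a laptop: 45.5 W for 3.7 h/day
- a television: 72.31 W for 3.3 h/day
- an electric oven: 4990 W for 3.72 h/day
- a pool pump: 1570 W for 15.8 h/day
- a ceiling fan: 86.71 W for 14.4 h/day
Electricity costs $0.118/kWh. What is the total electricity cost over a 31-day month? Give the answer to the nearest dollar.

laptop: 45.5 W × 3.7 h × 31 d = 5,219 Wh = 5.219 kWh
television: 72.31 W × 3.3 h × 31 d = 7,397 Wh = 7.397 kWh
electric oven: 4990 W × 3.72 h × 31 d = 575,447 Wh = 575.4 kWh
pool pump: 1570 W × 15.8 h × 31 d = 768,986 Wh = 769 kWh
ceiling fan: 86.71 W × 14.4 h × 31 d = 38,707 Wh = 38.71 kWh
Total energy = 5.219 + 7.397 + 575.4 + 769 + 38.71 = 1,396 kWh
Cost = 1,396 kWh × $0.118 = $164.70 ≈ $165

$165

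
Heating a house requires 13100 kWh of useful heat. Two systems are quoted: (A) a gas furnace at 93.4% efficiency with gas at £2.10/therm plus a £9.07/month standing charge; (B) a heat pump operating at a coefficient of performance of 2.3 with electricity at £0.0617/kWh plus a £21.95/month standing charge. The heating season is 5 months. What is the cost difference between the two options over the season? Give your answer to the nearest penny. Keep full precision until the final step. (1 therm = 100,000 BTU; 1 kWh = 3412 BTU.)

Heat load = 13100 kWh × 3412 = 44,697,200 BTU
Gas: input = 44,697,200 / 0.934 = 47,855,675 BTU = 478.6 therm → 478.6 × £2.10 = £1,004.97; + 5 × £9.07 standing = £1,050.32
Heat pump: 44,697,200 BTU / 3412 = 13,100 kWh heat; / 2.3 = 5,696 kWh in → × £0.0617 = £351.42; + 5 × £21.95 standing = £461.17
Difference = |£1,050.32 − £461.17| = £589.15

£589.15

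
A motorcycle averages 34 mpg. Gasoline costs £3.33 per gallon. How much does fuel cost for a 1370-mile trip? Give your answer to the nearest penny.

£134.18

Fuel = 1370 mi / 34 mpg = 40.29 gal
Cost = 40.29 gal × £3.33/gal = £134.18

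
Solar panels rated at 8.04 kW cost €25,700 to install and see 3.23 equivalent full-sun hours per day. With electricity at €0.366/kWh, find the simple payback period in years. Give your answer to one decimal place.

7.4 years

Daily generation = 8.04 kW × 3.23 h = 25.97 kWh
Annual generation = 25.97 × 365 = 9478.8 kWh
Annual savings = 9478.8 × €0.366 = €3,469.23
Payback = €25,700 / €3,469.23 = 7.41 years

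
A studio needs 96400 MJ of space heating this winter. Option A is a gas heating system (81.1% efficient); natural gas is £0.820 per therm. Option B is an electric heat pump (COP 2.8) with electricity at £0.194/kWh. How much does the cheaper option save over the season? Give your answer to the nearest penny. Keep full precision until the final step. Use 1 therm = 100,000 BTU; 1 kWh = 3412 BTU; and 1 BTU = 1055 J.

Heat load = 96400 MJ = 96,400,000,000 J / 1055 = 91,374,408 BTU
Gas: input = 91,374,408 / 0.811 = 112,668,813 BTU = 1,127 therm → 1,127 × £0.820 = £923.88
Heat pump: 91,374,408 BTU / 3412 = 26,780 kWh heat; / 2.8 = 9,564 kWh in → × £0.194 = £1,855.49
Difference = |£923.88 − £1,855.49| = £931.61

£931.61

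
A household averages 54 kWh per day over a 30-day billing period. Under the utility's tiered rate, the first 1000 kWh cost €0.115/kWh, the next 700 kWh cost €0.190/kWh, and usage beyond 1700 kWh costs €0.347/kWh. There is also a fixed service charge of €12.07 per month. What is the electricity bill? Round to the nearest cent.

€244.87

Usage = 54 kWh/day × 30 days = 1620 kWh
First 1000 kWh × €0.115 = €115.00
Next 620 kWh × €0.190 = €117.80
Remaining tier: 0 kWh (not reached)
Energy charge = €232.80; + service €12.07 = €244.87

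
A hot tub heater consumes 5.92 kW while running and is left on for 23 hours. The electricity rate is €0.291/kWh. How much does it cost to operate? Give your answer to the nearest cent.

Energy = 5920 W × 23 h = 136,160 Wh = 136.2 kWh
Cost = 136.2 kWh × €0.291/kWh = €39.62

€39.62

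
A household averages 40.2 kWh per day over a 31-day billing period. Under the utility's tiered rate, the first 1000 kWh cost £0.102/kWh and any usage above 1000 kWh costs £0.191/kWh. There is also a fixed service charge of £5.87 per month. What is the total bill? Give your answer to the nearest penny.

£154.89

Usage = 40.2 kWh/day × 31 days = 1246.2 kWh
First 1000 kWh × £0.102 = £102.00
Remaining 246.2 kWh × £0.191 = £47.02
Energy charge = £149.02; + service £5.87 = £154.89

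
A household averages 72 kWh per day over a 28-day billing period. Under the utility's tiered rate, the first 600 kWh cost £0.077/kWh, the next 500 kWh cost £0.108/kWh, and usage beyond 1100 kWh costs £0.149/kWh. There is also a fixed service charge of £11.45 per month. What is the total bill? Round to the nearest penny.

£248.13

Usage = 72 kWh/day × 28 days = 2016 kWh
First 600 kWh × £0.077 = £46.20
Next 500 kWh × £0.108 = £54.00
Remaining 916 kWh × £0.149 = £136.48
Energy charge = £236.68; + service £11.45 = £248.13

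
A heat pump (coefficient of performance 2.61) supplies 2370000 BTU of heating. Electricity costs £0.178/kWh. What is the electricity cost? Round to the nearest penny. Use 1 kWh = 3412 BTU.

Heat delivered = 2,370,000 BTU / 3412 = 694.6 kWh
Electrical input = 694.6 kWh / 2.61 = 266.1 kWh
Cost = 266.1 × £0.178/kWh = £47.37

£47.37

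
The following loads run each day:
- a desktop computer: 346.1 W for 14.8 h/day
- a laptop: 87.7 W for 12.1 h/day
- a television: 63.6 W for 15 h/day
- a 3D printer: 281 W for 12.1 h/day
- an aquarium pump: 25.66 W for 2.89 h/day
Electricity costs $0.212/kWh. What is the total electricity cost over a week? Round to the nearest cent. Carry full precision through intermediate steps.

desktop computer: 346.1 W × 14.8 h × 7 d = 35,856 Wh = 35.86 kWh
laptop: 87.7 W × 12.1 h × 7 d = 7,428 Wh = 7.428 kWh
television: 63.6 W × 15 h × 7 d = 6,678 Wh = 6.678 kWh
3D printer: 281 W × 12.1 h × 7 d = 23,801 Wh = 23.8 kWh
aquarium pump: 25.66 W × 2.89 h × 7 d = 519 Wh = 0.5191 kWh
Total energy = 35.86 + 7.428 + 6.678 + 23.8 + 0.5191 = 74.28 kWh
Cost = 74.28 kWh × $0.212 = $15.75

$15.75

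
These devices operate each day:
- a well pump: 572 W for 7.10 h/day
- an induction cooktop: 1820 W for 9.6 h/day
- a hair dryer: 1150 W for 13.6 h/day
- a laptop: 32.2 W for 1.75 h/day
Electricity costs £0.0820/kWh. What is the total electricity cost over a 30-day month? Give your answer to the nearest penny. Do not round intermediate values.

well pump: 572 W × 7.10 h × 30 d = 121,836 Wh = 121.8 kWh
induction cooktop: 1820 W × 9.6 h × 30 d = 524,160 Wh = 524.2 kWh
hair dryer: 1150 W × 13.6 h × 30 d = 469,200 Wh = 469.2 kWh
laptop: 32.2 W × 1.75 h × 30 d = 1,691 Wh = 1.691 kWh
Total energy = 121.8 + 524.2 + 469.2 + 1.691 = 1,117 kWh
Cost = 1,117 kWh × £0.0820 = £91.58

£91.58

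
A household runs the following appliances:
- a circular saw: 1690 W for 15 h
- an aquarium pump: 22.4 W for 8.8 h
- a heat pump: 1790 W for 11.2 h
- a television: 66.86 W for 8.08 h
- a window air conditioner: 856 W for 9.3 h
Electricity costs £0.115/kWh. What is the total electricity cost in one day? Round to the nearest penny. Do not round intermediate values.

£6.22

circular saw: 1690 W × 15 h = 25,350 Wh = 25.35 kWh
aquarium pump: 22.4 W × 8.8 h = 197 Wh = 0.1971 kWh
heat pump: 1790 W × 11.2 h = 20,048 Wh = 20.05 kWh
television: 66.86 W × 8.08 h = 540 Wh = 0.5402 kWh
window air conditioner: 856 W × 9.3 h = 7,961 Wh = 7.961 kWh
Total energy = 25.35 + 0.1971 + 20.05 + 0.5402 + 7.961 = 54.1 kWh
Cost = 54.1 kWh × £0.115 = £6.22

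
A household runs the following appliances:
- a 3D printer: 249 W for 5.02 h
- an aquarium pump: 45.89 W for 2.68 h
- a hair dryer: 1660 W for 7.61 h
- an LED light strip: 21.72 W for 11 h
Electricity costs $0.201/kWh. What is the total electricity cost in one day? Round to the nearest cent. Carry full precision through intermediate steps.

3D printer: 249 W × 5.02 h = 1,250 Wh = 1.25 kWh
aquarium pump: 45.89 W × 2.68 h = 123 Wh = 0.123 kWh
hair dryer: 1660 W × 7.61 h = 12,633 Wh = 12.63 kWh
LED light strip: 21.72 W × 11 h = 239 Wh = 0.2389 kWh
Total energy = 1.25 + 0.123 + 12.63 + 0.2389 = 14.24 kWh
Cost = 14.24 kWh × $0.201 = $2.86

$2.86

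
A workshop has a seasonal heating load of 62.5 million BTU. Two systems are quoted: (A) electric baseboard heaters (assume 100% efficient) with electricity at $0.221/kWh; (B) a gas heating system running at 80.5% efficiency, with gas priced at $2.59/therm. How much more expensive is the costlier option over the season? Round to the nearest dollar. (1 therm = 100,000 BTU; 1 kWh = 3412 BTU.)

$2037

Heat load = 62.5 × 10⁶ BTU = 62,500,000 BTU
Gas: input = 62,500,000 / 0.805 = 77,639,752 BTU = 776.4 therm → 776.4 × $2.59 = $2,010.87
Electric: 62,500,000 BTU / 3412 = 18,320 kWh → × $0.221 = $4,048.21
Difference = |$2,010.87 − $4,048.21| = $2,037.34 ≈ $2037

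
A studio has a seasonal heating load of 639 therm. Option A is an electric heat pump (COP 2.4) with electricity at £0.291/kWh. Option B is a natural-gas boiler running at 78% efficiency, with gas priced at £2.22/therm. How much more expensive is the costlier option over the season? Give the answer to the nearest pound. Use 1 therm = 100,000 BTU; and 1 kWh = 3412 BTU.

Heat load = 639 therm × 100,000 = 63,900,000 BTU
Gas: input = 63,900,000 / 0.78 = 81,923,077 BTU = 819.2 therm → 819.2 × £2.22 = £1,818.69
Heat pump: 63,900,000 BTU / 3412 = 18,730 kWh heat; / 2.4 = 7,803 kWh in → × £0.291 = £2,270.77
Difference = |£1,818.69 − £2,270.77| = £452.08 ≈ £452

£452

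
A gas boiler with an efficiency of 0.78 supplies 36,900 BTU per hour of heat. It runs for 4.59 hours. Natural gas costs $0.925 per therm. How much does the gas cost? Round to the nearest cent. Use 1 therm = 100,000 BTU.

Heat delivered = 36,900 BTU/h × 4.59 h = 169,371 BTU
Gas input = 169,371 / 0.78 = 217,142 BTU
= 217,142 / 100,000 = 2.171 therm
Cost = 2.171 × $0.925/therm = $2.01

$2.01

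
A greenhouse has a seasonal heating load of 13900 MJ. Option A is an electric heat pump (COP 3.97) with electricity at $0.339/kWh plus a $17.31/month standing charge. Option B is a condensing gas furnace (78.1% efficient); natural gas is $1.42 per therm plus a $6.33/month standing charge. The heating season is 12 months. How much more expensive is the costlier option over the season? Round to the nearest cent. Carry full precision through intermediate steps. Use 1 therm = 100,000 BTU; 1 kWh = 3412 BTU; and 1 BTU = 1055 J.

$221.94

Heat load = 13900 MJ = 13,900,000,000 J / 1055 = 13,175,355 BTU
Gas: input = 13,175,355 / 0.781 = 16,869,853 BTU = 168.7 therm → 168.7 × $1.42 = $239.55; + 12 × $6.33 standing = $315.51
Heat pump: 13,175,355 BTU / 3412 = 3,861 kWh heat; / 3.97 = 972.7 kWh in → × $0.339 = $329.73; + 12 × $17.31 standing = $537.45
Difference = |$315.51 − $537.45| = $221.94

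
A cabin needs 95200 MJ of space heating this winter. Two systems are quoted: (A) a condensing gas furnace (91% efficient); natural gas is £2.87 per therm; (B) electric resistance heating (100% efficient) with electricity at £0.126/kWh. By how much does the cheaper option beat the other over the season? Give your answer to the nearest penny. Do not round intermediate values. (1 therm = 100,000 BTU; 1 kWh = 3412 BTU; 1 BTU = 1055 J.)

Heat load = 95200 MJ = 95,200,000,000 J / 1055 = 90,236,967 BTU
Gas: input = 90,236,967 / 0.91 = 99,161,502 BTU = 991.6 therm → 991.6 × £2.87 = £2,845.94
Electric: 90,236,967 BTU / 3412 = 26,450 kWh → × £0.126 = £3,332.31
Difference = |£2,845.94 − £3,332.31| = £486.38

£486.38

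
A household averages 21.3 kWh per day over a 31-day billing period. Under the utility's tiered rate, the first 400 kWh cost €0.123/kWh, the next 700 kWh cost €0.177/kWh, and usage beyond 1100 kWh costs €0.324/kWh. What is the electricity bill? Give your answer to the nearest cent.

Usage = 21.3 kWh/day × 31 days = 660.3 kWh
First 400 kWh × €0.123 = €49.20
Next 260.3 kWh × €0.177 = €46.07
Remaining tier: 0 kWh (not reached)
Total = €95.27

€95.27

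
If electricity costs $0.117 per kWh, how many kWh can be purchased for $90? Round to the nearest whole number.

$90 / $0.117 per kWh = 769.2 kWh

769 kWh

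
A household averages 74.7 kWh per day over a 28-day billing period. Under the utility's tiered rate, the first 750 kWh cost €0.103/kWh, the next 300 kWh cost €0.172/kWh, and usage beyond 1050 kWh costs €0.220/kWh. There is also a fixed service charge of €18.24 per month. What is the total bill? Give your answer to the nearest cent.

€376.24

Usage = 74.7 kWh/day × 28 days = 2091.6 kWh
First 750 kWh × €0.103 = €77.25
Next 300 kWh × €0.172 = €51.60
Remaining 1041.6 kWh × €0.220 = €229.15
Energy charge = €358.00; + service €18.24 = €376.24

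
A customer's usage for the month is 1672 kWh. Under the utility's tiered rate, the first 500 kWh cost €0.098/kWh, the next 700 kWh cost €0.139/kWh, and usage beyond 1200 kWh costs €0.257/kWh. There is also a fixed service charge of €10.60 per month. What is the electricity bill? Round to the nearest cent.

€278.20

First 500 kWh × €0.098 = €49.00
Next 700 kWh × €0.139 = €97.30
Remaining 472 kWh × €0.257 = €121.30
Energy charge = €267.60; + service €10.60 = €278.20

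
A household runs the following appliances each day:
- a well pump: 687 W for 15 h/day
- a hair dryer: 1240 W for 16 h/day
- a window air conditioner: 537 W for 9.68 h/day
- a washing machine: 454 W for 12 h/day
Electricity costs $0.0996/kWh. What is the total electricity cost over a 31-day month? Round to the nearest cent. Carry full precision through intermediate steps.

$125.95

well pump: 687 W × 15 h × 31 d = 319,455 Wh = 319.5 kWh
hair dryer: 1240 W × 16 h × 31 d = 615,040 Wh = 615 kWh
window air conditioner: 537 W × 9.68 h × 31 d = 161,143 Wh = 161.1 kWh
washing machine: 454 W × 12 h × 31 d = 168,888 Wh = 168.9 kWh
Total energy = 319.5 + 615 + 161.1 + 168.9 = 1,265 kWh
Cost = 1,265 kWh × $0.0996 = $125.95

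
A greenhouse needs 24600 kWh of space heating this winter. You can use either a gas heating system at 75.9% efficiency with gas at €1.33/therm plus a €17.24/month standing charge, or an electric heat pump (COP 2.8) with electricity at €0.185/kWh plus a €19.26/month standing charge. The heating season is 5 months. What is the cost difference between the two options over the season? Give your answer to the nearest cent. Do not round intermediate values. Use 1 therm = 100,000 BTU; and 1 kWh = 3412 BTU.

Heat load = 24600 kWh × 3412 = 83,935,200 BTU
Gas: input = 83,935,200 / 0.759 = 110,586,561 BTU = 1,106 therm → 1,106 × €1.33 = €1,470.80; + 5 × €17.24 standing = €1,557.00
Heat pump: 83,935,200 BTU / 3412 = 24,600 kWh heat; / 2.8 = 8,786 kWh in → × €0.185 = €1,625.36; + 5 × €19.26 standing = €1,721.66
Difference = |€1,557.00 − €1,721.66| = €164.66

€164.66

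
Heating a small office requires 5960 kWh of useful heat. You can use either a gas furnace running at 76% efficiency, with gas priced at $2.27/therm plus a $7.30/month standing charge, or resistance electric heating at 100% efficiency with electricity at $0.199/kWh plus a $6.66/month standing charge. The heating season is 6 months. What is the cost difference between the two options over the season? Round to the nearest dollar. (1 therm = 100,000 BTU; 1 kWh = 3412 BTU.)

$575

Heat load = 5960 kWh × 3412 = 20,335,520 BTU
Gas: input = 20,335,520 / 0.76 = 26,757,263 BTU = 267.6 therm → 267.6 × $2.27 = $607.39; + 6 × $7.30 standing = $651.19
Electric: 20,335,520 BTU / 3412 = 5,960 kWh → × $0.199 = $1,186.04; + 6 × $6.66 standing = $1,226.00
Difference = |$651.19 − $1,226.00| = $574.81 ≈ $575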